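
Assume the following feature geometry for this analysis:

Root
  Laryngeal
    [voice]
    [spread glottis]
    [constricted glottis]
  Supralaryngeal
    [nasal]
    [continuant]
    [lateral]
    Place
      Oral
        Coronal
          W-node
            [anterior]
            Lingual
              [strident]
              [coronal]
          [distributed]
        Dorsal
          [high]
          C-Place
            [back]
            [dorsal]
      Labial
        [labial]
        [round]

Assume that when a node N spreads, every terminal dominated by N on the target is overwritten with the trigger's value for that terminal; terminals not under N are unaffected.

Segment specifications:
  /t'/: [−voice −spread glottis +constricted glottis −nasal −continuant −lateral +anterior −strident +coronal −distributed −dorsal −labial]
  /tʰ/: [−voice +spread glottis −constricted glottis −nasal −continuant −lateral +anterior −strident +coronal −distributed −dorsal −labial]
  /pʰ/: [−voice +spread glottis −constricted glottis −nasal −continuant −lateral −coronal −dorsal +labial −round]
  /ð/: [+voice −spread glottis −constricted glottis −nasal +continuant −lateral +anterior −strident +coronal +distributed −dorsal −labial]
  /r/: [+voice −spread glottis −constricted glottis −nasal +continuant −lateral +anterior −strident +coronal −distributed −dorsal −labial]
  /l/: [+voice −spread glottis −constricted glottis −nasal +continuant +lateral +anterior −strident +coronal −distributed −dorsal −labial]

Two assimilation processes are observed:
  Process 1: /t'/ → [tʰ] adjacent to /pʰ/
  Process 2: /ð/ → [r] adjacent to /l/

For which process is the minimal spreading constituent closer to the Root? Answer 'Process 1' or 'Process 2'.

In Process 1, [spread glottis], [constricted glottis] change, so the minimal spreading node is Laryngeal at depth 1.
Process 2 alters [distributed]; the lowest dominating node is [distributed] (depth 5 from Root).
Laryngeal (depth 1) sits above [distributed] (depth 5), making Process 1 the one with the higher spreading node.

Process 1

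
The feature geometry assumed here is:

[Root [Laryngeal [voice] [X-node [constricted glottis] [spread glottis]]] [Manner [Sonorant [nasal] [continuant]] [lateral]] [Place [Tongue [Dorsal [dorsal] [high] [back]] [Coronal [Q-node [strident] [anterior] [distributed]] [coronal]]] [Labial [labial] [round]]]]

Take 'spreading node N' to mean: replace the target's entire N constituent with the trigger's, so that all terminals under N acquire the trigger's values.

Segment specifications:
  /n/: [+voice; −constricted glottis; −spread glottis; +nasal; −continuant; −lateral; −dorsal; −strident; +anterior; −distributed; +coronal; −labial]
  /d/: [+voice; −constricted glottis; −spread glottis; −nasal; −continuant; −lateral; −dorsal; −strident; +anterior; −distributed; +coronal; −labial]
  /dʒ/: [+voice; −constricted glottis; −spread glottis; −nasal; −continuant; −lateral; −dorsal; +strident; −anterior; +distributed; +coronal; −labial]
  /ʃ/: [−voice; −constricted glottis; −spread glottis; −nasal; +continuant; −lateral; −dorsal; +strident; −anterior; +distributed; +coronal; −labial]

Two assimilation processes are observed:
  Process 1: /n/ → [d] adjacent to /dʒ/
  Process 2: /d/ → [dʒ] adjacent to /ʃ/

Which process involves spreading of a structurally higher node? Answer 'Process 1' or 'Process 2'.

Process 1 alters [nasal]; the lowest dominating node is [nasal] (depth 3 from Root).
Process 2 alters [anterior], [distributed], [strident]; the lowest common ancestor is Q-node (depth 4 from Root).
[nasal] is closer to Root than Q-node, so Process 1 spreads the higher node.

Process 1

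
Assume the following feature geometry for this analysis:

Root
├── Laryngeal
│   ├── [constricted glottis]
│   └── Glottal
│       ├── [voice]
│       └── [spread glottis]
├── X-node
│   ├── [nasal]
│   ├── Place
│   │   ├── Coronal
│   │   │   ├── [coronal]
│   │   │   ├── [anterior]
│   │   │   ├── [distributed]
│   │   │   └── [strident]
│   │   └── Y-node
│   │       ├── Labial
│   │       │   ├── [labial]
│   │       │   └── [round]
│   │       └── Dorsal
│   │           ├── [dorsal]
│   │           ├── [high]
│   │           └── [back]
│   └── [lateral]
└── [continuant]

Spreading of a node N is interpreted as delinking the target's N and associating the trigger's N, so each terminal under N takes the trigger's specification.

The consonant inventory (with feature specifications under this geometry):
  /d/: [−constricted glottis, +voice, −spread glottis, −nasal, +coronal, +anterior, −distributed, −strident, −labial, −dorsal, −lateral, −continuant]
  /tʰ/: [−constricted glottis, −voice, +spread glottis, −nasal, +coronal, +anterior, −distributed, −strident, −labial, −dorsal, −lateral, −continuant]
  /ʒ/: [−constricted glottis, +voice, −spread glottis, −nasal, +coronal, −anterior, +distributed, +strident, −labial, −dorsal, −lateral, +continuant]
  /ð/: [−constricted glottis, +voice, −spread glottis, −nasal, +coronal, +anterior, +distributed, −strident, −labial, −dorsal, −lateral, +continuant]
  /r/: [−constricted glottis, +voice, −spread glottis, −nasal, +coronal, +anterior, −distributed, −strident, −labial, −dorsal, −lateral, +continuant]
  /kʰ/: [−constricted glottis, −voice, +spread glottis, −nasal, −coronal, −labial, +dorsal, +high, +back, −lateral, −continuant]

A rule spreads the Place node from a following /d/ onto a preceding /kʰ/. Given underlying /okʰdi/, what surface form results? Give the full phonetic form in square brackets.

Place immediately or transitively dominates [coronal], [anterior], [distributed], [strident], [labial], [round], [dorsal], [high], [back].
After delinking /kʰ/'s Place and linking /d/'s, the affected terminals become [+coronal], [+anterior], [−distributed], [−strident], [−labial], [−dorsal]; [constricted glottis], [voice], [spread glottis], … (outside Place) are retained from /kʰ/.
The resulting bundle matches /tʰ/ in the inventory; substituting it for /kʰ/ gives [otʰdi].

[otʰdi]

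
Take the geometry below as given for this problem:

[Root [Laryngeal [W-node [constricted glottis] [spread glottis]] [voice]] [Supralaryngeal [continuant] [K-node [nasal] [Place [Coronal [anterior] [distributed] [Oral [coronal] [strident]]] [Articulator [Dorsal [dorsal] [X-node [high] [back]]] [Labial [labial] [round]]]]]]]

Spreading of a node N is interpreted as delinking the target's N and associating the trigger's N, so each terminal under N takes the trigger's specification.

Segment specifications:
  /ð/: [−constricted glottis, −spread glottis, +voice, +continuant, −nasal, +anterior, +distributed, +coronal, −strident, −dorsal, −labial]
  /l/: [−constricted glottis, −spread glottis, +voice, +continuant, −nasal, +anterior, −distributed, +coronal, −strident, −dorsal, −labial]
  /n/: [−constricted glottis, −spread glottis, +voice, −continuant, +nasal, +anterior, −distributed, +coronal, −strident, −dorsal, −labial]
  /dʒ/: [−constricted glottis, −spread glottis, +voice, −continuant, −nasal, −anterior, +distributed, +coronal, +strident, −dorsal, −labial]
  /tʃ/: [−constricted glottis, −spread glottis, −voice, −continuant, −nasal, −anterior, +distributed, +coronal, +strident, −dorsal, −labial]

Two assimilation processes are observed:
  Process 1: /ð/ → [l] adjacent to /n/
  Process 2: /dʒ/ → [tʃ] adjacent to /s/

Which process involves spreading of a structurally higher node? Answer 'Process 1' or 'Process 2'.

Process 2

Process 1: the feature that changes is [distributed]; the minimal node is [distributed] (depth 5).
Process 2 alters [voice]; the lowest dominating node is [voice] (depth 2 from Root).
[voice] is closer to Root than [distributed], so Process 2 spreads the higher node.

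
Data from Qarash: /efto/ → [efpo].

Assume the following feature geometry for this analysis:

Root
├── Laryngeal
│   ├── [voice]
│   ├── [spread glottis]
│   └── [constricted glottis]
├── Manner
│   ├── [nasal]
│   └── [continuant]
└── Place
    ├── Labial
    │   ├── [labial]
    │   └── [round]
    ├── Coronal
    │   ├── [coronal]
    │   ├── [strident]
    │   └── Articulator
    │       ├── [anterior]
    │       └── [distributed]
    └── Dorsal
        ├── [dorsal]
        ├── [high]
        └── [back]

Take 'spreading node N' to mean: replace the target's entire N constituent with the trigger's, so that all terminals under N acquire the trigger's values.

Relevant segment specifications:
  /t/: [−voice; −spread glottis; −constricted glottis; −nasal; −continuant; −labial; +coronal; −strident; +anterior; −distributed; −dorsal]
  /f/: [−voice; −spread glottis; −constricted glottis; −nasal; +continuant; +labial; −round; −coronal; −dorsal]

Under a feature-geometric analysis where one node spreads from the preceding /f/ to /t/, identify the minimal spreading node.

The alternation /t/ → [p] changes [labial], [round], [coronal], [anterior], [distributed], [strident] and nothing else.
These terminals are all dominated by Place, and no proper subconstituent of Place covers them all; Place is their lowest common ancestor.
Delinking /t/'s Place and associating /f/'s Place gives precisely the feature bundle of [p].
Had Root spread, [continuant] would have taken /f/'s value; it stays as in /t/, confirming the spreading constituent is exactly Place.

Place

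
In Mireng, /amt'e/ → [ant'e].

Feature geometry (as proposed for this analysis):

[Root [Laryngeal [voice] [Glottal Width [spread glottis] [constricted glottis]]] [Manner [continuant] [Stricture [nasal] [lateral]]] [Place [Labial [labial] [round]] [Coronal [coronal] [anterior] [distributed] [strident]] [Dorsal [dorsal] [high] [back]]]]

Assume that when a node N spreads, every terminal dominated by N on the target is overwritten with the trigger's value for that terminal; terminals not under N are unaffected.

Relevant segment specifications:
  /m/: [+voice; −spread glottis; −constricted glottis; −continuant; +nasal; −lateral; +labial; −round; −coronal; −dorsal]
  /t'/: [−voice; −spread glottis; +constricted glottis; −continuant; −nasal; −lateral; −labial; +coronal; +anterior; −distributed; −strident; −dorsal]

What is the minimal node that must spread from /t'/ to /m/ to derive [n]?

Place

Feature comparison: [labial], [round], [coronal], [anterior], [distributed], [strident] differ between /m/ and [n]; the remaining terminals match.
In this geometry the lowest node dominating all of them is Place: every daughter of Place dominates only a proper subset, so no lower node suffices.
Spreading Place from /t'/ overwrites each of those terminals with /t'/'s values, yielding exactly [n].
[constricted glottis], [voice] — on which /t'/ differs from /m/ — are unchanged, so Root cannot have spread; the constituent is no larger than Place.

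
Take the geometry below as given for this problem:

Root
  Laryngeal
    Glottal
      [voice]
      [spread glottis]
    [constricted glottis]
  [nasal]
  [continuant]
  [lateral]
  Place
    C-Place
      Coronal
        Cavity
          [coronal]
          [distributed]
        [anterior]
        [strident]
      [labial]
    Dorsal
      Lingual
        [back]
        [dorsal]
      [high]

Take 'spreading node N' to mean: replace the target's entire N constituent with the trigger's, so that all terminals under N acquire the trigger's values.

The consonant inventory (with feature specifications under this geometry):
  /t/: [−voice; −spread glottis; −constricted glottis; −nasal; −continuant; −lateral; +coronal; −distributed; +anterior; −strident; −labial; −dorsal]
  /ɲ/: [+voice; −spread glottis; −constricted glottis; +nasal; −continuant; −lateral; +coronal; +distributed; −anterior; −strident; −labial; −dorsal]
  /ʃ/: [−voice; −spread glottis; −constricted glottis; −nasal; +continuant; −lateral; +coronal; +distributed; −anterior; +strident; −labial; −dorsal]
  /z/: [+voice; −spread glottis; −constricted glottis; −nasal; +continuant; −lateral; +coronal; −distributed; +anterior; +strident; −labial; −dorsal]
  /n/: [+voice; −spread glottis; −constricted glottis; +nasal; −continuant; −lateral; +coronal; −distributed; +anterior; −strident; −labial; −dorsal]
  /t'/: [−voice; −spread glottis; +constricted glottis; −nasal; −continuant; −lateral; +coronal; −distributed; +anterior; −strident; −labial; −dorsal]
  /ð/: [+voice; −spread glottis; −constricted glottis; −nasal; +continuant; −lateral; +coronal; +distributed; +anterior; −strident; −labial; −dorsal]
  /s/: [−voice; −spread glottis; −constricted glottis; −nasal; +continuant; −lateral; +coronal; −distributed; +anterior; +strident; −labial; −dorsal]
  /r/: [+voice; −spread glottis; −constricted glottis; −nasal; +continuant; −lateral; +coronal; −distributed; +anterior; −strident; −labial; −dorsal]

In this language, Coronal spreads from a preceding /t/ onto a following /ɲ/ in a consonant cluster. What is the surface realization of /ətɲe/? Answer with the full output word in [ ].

[ətne]

The Coronal node dominates the terminals [coronal], [distributed], [anterior], [strident].
The target acquires /t/'s values for everything under Coronal — [+coronal], [−distributed], [+anterior], [−strident] — while keeping its own [voice], [spread glottis], [constricted glottis], ….
The resulting bundle matches /n/ in the inventory; substituting it for /ɲ/ gives [ətne].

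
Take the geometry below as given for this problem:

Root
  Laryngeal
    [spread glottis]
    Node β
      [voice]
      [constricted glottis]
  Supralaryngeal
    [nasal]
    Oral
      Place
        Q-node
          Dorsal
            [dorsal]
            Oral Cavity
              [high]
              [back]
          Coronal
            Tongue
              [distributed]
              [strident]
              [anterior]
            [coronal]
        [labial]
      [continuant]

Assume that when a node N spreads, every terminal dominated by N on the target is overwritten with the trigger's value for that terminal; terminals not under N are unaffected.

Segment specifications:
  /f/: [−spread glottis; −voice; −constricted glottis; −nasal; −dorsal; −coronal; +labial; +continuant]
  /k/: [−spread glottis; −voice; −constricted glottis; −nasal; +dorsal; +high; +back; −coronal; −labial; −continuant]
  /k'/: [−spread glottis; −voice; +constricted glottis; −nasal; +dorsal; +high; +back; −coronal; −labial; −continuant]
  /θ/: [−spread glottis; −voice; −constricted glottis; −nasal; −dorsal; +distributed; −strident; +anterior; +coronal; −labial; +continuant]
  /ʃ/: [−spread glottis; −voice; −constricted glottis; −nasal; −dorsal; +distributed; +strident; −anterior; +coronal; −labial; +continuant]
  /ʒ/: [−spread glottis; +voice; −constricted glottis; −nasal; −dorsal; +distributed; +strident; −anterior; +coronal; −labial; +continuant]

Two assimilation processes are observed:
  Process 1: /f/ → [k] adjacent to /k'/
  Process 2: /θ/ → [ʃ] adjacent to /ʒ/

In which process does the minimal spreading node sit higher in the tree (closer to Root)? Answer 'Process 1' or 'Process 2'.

Process 1

In Process 1, [continuant], [labial], [dorsal], [high], [back] change, so the minimal spreading node is Oral at depth 2.
Process 2: the features that change are [anterior], [strident]; the minimal node is Tongue (depth 6).
Depth 2 < depth 6; Process 1 involves the structurally higher constituent Oral.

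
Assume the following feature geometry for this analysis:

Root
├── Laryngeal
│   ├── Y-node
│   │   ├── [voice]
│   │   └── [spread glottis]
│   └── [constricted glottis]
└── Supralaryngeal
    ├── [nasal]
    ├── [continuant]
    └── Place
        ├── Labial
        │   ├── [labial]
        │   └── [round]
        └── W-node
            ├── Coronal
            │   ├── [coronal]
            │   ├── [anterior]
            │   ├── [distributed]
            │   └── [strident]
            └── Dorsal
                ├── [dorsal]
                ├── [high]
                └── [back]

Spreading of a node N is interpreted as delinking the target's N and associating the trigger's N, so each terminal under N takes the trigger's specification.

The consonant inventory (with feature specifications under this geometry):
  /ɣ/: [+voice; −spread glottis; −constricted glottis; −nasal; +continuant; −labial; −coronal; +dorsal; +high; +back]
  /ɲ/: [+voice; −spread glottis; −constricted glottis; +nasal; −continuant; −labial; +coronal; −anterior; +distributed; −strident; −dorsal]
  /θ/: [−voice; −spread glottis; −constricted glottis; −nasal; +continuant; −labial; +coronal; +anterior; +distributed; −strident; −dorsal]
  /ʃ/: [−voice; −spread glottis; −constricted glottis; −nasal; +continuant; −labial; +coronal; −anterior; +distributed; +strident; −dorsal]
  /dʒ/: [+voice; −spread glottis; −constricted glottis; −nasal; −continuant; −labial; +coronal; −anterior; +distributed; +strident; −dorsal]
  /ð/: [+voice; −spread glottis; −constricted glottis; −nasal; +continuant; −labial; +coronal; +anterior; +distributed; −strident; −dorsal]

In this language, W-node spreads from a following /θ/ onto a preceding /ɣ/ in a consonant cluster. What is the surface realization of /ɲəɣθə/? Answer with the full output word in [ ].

[ɲəðθə]

Terminals under W-node in this geometry: [coronal], [anterior], [distributed], [strident], [dorsal], [high], [back].
Spreading W-node from /θ/ onto /ɣ/ replaces those values with /θ/'s: [+coronal], [+anterior], [+distributed], [−strident], [−dorsal]. Features outside W-node ([voice], [spread glottis], [constricted glottis], …) stay as in /ɣ/.
The resulting bundle matches /ð/ in the inventory; substituting it for /ɣ/ gives [ɲəðθə].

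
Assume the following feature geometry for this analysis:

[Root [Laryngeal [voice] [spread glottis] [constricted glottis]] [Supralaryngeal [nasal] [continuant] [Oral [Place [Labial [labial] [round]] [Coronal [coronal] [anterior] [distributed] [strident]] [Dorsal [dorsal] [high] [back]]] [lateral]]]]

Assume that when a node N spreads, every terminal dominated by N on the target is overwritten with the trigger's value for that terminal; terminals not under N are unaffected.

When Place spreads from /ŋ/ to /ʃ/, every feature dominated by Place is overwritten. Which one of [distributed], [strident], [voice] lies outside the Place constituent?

Under this geometry, Place contains [labial], [round], [coronal], [anterior], [distributed], [strident], [dorsal], [high], [back].
Of the listed options, [distributed], [strident] are among these and would be overwritten by spreading Place.
But [voice] is a dependent of Laryngeal, outside Place; it is therefore untouched by the spreading.

[voice]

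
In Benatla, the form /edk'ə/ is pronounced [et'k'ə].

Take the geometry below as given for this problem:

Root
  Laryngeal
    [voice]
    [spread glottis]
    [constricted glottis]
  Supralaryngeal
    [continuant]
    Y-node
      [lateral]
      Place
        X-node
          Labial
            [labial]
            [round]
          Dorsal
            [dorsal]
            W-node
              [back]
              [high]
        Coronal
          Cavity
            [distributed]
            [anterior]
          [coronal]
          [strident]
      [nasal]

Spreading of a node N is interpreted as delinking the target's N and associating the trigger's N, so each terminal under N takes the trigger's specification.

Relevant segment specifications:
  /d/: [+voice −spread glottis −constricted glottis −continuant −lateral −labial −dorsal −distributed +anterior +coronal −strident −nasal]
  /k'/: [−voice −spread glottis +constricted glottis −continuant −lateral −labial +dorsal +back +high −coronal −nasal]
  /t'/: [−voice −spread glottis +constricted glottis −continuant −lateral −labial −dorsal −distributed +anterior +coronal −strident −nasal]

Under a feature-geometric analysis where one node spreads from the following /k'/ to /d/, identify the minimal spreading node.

Laryngeal

Feature comparison: [voice], [constricted glottis] differ between /d/ and [t']; the remaining terminals match.
In this geometry the lowest node dominating all of them is Laryngeal: every daughter of Laryngeal dominates only a proper subset, so no lower node suffices.
Delinking /d/'s Laryngeal and associating /k'/'s Laryngeal gives precisely the feature bundle of [t'].
Since [dorsal], [coronal] are preserved even though /k'/ disagrees there, no node above Laryngeal spread.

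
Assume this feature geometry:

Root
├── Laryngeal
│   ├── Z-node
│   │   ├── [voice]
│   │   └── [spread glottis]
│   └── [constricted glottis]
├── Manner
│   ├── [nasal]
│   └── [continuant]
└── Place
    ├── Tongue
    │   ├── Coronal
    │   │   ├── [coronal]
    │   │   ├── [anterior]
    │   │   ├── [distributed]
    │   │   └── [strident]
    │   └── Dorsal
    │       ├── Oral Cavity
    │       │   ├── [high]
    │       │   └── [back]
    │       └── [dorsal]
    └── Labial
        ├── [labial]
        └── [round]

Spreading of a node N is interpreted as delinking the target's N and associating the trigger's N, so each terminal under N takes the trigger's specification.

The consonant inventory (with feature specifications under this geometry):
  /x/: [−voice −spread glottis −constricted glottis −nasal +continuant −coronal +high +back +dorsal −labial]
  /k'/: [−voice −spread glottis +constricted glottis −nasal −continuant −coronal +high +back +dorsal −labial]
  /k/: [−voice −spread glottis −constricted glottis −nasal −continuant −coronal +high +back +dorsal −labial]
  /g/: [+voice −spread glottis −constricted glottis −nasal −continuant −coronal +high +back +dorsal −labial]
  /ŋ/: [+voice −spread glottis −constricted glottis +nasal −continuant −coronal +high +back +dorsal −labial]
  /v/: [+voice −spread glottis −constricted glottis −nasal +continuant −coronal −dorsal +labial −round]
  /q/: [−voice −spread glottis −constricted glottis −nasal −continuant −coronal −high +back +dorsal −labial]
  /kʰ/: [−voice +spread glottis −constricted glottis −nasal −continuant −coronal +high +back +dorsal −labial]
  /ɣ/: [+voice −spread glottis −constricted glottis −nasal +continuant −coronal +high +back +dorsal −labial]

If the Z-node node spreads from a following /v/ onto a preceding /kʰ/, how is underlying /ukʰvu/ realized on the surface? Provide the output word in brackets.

Z-node immediately or transitively dominates [voice], [spread glottis].
After delinking /kʰ/'s Z-node and linking /v/'s, the affected terminals become [+voice], [−spread glottis]; [constricted glottis], [nasal], [continuant], … (outside Z-node) are retained from /kʰ/.
The resulting bundle matches /g/ in the inventory; substituting it for /kʰ/ gives [ugvu].

[ugvu]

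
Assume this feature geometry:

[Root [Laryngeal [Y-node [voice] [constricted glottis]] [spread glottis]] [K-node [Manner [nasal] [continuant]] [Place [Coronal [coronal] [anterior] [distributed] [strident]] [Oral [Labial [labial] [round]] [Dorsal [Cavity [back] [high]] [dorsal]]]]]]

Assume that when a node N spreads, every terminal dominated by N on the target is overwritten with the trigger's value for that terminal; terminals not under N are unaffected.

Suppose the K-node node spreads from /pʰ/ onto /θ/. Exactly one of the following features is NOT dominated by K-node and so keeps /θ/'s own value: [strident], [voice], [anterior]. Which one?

[voice]

Under this geometry, K-node contains [nasal], [continuant], [coronal], [anterior], [distributed], [strident], [labial], [round], [back], [high], [dorsal].
[anterior], [strident] all lie under K-node, so they are overwritten when K-node spreads.
[voice] attaches under Y-node, not under K-node, so /θ/ retains its own value for [voice].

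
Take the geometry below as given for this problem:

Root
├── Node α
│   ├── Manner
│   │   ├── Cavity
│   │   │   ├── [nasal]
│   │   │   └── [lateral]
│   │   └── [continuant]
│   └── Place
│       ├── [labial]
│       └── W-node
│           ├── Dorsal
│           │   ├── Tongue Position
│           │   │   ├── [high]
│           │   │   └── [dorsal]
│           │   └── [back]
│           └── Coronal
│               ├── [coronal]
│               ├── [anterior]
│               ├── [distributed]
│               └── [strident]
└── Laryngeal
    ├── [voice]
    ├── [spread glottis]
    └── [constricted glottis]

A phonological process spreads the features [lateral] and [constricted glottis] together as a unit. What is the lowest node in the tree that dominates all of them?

Root

[lateral] lies under Cavity (below Node α).
[constricted glottis] lies under Laryngeal (below Laryngeal).
Root is the lowest common ancestor — every listed feature sits under it, and no single subconstituent of Root covers them all.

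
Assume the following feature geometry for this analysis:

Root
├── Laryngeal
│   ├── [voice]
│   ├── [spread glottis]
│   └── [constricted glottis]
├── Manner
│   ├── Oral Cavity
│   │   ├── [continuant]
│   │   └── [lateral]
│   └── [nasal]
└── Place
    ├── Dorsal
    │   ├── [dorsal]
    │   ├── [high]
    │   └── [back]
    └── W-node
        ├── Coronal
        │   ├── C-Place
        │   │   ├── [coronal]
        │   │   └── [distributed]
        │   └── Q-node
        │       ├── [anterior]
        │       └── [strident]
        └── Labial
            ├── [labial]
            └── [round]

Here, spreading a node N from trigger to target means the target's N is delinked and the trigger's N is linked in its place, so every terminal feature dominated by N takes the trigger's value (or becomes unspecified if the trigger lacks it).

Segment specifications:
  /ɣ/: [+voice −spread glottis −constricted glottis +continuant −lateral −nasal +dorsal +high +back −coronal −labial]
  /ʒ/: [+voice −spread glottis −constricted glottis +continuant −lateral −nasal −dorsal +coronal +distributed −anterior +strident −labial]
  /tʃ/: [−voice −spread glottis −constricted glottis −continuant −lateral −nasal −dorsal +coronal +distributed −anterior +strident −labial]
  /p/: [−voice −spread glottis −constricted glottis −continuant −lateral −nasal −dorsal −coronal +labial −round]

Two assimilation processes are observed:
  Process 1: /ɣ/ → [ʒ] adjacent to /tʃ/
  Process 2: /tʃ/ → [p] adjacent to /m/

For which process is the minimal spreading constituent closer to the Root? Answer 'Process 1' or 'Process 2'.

Process 1: the features that change are [coronal], [anterior], [distributed], [strident], [dorsal], [high], [back]; the minimal node is Place (depth 1).
In Process 2, [labial], [round], [coronal], [anterior], [distributed], [strident] change, so the minimal spreading node is W-node at depth 2.
Place (depth 1) sits above W-node (depth 2), making Process 1 the one with the higher spreading node.

Process 1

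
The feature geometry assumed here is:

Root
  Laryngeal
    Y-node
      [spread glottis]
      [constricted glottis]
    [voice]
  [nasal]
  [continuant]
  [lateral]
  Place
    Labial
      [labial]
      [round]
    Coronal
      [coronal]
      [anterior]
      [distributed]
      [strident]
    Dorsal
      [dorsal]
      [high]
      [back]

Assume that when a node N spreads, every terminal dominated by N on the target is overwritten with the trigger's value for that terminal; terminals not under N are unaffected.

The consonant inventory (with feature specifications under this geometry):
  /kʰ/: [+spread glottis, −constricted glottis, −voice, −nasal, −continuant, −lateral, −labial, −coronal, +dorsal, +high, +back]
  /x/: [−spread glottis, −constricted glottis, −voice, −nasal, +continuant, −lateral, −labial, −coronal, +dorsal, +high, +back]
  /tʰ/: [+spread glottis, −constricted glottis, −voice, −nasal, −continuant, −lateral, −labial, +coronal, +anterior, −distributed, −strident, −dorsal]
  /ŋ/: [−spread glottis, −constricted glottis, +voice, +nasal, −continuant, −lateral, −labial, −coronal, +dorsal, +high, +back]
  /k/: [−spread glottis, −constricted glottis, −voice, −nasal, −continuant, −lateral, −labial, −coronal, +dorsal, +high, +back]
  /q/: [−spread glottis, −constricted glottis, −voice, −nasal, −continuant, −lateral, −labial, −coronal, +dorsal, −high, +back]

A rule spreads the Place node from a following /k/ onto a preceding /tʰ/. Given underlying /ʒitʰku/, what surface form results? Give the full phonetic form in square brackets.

Terminals under Place in this geometry: [labial], [round], [coronal], [anterior], [distributed], [strident], [dorsal], [high], [back].
After delinking /tʰ/'s Place and linking /k/'s, the affected terminals become [−labial], [−coronal], [+dorsal], [+high], [+back]; [spread glottis], [constricted glottis], [voice], … (outside Place) are retained from /tʰ/.
Among the inventory, only /kʰ/ has exactly this specification, giving the surface form [ʒikʰku].

[ʒikʰku]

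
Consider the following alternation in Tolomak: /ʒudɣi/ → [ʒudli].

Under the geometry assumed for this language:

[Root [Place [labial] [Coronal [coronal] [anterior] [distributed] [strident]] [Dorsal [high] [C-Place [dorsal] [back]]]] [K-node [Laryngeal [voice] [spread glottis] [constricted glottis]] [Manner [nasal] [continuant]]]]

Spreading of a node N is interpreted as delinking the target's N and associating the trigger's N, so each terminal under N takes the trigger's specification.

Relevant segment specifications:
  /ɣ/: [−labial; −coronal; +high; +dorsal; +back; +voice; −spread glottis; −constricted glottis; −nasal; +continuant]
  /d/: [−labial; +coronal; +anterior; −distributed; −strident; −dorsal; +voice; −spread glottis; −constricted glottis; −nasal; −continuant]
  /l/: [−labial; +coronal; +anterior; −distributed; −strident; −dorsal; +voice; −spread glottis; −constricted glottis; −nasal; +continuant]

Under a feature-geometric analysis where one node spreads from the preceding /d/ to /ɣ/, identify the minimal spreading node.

/ɣ/ and [l] differ in [coronal], [anterior], [distributed], [strident], [dorsal], [high], [back]; every other specified feature is identical.
In this geometry the lowest node dominating all of them is Place: every daughter of Place dominates only a proper subset, so no lower node suffices.
Delinking /ɣ/'s Place and associating /d/'s Place gives precisely the feature bundle of [l].
Had Root spread, [continuant] would have taken /d/'s value; it stays as in /ɣ/, confirming the spreading constituent is exactly Place.

Place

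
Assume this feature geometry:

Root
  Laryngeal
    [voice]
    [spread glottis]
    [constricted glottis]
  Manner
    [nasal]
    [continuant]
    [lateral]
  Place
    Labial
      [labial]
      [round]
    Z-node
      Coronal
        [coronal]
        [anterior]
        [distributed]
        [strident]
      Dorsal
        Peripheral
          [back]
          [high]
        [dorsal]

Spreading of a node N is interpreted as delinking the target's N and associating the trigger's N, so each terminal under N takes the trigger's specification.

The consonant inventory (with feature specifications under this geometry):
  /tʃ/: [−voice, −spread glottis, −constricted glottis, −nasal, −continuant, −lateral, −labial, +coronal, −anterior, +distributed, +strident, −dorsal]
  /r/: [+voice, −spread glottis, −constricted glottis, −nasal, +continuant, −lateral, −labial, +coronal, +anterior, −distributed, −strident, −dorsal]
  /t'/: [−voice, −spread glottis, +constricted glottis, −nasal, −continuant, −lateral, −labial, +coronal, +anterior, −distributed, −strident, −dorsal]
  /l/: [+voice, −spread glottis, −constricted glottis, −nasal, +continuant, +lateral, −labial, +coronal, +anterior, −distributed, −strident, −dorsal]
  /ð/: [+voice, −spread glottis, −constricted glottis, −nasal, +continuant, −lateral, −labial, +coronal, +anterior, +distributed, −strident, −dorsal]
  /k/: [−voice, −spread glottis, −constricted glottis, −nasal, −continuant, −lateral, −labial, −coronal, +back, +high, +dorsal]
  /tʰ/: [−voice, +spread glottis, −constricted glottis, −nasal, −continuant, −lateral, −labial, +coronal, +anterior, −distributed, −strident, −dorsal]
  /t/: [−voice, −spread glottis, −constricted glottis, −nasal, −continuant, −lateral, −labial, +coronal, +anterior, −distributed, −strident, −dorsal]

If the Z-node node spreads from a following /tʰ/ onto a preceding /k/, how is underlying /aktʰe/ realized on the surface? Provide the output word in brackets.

The Z-node node dominates the terminals [coronal], [anterior], [distributed], [strident], [back], [high], [dorsal].
After delinking /k/'s Z-node and linking /tʰ/'s, the affected terminals become [+coronal], [+anterior], [−distributed], [−strident], [−dorsal]; [voice], [spread glottis], [constricted glottis], … (outside Z-node) are retained from /k/.
The resulting bundle matches /t/ in the inventory; substituting it for /k/ gives [attʰe].

[attʰe]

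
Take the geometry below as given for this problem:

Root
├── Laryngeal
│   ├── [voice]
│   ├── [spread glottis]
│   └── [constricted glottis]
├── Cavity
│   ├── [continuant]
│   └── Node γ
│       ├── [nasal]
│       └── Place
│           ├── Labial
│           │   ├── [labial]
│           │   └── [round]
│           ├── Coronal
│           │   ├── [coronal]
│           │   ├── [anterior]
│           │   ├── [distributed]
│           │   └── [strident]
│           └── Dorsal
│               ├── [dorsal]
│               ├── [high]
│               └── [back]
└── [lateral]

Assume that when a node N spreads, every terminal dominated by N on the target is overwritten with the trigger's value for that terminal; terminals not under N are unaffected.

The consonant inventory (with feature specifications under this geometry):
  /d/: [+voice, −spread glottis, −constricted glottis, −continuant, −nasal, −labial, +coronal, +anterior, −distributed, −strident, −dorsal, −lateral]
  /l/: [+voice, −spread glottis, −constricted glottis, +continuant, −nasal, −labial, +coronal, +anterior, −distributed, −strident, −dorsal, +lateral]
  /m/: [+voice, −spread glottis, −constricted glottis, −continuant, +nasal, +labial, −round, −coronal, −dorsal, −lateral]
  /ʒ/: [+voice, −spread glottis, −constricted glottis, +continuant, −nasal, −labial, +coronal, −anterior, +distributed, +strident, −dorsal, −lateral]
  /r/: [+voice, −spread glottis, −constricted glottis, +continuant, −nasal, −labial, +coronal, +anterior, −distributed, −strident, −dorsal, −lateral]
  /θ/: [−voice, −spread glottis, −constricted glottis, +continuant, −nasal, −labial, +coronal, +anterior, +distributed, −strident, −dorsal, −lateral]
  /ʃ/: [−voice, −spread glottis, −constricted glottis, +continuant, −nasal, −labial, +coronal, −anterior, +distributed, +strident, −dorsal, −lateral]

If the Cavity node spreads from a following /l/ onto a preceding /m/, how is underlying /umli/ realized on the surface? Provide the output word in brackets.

[urli]

Cavity immediately or transitively dominates [continuant], [nasal], [labial], [round], [coronal], [anterior], [distributed], [strident], [dorsal], [high], [back].
The target acquires /l/'s values for everything under Cavity — [+continuant], [−nasal], [−labial], [+coronal], [+anterior], [−distributed], [−strident], [−dorsal] — while keeping its own [voice], [spread glottis], [constricted glottis], ….
The resulting bundle matches /r/ in the inventory; substituting it for /m/ gives [urli].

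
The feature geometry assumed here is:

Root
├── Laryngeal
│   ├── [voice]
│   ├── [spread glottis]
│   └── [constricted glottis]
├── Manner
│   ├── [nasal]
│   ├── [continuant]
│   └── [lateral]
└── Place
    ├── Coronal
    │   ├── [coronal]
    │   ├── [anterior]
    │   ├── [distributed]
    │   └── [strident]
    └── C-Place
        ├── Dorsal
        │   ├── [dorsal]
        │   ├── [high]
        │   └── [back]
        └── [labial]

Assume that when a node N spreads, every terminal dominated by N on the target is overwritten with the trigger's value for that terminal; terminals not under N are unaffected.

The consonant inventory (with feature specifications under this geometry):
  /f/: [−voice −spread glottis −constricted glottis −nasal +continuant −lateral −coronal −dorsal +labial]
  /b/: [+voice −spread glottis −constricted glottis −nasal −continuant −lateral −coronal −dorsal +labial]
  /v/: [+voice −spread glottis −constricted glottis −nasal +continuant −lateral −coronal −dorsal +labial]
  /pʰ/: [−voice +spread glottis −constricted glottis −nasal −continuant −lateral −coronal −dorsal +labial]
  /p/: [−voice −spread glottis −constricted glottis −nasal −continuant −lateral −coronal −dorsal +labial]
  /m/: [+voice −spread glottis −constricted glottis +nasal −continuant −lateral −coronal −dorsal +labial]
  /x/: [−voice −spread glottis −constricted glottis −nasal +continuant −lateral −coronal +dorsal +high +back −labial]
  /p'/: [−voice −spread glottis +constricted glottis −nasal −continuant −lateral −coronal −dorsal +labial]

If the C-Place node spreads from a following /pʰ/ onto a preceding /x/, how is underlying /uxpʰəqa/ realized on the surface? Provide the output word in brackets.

[ufpʰəqa]

The C-Place node dominates the terminals [dorsal], [high], [back], [labial].
Spreading C-Place from /pʰ/ onto /x/ replaces those values with /pʰ/'s: [−dorsal], [+labial]. Features outside C-Place ([voice], [spread glottis], [constricted glottis], …) stay as in /x/.
The resulting bundle matches /f/ in the inventory; substituting it for /x/ gives [ufpʰəqa].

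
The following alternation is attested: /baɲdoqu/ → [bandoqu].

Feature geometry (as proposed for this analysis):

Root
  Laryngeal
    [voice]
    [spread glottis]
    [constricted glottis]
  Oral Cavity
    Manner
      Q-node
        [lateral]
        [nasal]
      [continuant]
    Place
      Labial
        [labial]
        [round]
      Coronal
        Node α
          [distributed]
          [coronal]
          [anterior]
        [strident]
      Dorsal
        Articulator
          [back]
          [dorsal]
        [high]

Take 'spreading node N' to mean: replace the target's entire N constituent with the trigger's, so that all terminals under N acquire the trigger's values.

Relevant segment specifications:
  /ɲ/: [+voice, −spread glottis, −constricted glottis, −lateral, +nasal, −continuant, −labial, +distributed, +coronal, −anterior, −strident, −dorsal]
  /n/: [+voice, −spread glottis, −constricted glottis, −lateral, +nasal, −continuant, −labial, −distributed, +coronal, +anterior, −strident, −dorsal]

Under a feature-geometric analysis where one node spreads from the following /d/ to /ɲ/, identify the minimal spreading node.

The alternation /ɲ/ → [n] changes [anterior], [distributed] and nothing else.
Tracing each changed feature up the tree, the paths first meet at Node α; any lower node misses at least one of them.
If Node α spreads, every terminal under it takes /d/'s value, producing [n] as observed.
[nasal] stays as in /ɲ/ although /d/ differs there, so no node dominating it spread; among the remaining candidates Node α is the lowest that derives the output.

Node α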